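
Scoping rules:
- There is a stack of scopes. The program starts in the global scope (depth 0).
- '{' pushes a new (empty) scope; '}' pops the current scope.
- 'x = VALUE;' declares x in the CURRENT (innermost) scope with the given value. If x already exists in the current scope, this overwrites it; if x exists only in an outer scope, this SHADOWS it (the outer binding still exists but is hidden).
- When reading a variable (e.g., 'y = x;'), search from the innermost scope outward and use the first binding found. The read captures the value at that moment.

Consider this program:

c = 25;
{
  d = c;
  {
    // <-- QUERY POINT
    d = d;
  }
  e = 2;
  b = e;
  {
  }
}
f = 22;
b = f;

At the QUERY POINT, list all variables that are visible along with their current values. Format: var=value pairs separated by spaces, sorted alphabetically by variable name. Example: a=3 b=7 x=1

Step 1: declare c=25 at depth 0
Step 2: enter scope (depth=1)
Step 3: declare d=(read c)=25 at depth 1
Step 4: enter scope (depth=2)
Visible at query point: c=25 d=25

Answer: c=25 d=25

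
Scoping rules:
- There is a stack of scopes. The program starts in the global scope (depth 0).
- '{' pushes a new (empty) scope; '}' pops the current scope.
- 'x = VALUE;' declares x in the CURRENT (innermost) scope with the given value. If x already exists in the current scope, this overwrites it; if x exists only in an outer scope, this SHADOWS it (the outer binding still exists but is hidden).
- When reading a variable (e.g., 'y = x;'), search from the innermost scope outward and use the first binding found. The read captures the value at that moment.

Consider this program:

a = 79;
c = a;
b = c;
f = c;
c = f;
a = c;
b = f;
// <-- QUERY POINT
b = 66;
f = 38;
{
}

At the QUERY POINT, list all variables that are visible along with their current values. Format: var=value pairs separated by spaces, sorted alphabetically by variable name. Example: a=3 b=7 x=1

Answer: a=79 b=79 c=79 f=79

Derivation:
Step 1: declare a=79 at depth 0
Step 2: declare c=(read a)=79 at depth 0
Step 3: declare b=(read c)=79 at depth 0
Step 4: declare f=(read c)=79 at depth 0
Step 5: declare c=(read f)=79 at depth 0
Step 6: declare a=(read c)=79 at depth 0
Step 7: declare b=(read f)=79 at depth 0
Visible at query point: a=79 b=79 c=79 f=79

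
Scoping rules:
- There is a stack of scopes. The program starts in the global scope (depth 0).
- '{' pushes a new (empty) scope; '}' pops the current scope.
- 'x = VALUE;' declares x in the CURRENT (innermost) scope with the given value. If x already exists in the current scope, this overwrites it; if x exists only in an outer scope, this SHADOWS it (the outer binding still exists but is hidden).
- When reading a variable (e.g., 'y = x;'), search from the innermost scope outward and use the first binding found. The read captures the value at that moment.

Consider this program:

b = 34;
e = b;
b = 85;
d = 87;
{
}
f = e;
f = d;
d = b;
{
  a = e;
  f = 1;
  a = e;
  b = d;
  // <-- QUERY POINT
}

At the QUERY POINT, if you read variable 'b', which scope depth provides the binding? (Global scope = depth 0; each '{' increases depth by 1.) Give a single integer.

Step 1: declare b=34 at depth 0
Step 2: declare e=(read b)=34 at depth 0
Step 3: declare b=85 at depth 0
Step 4: declare d=87 at depth 0
Step 5: enter scope (depth=1)
Step 6: exit scope (depth=0)
Step 7: declare f=(read e)=34 at depth 0
Step 8: declare f=(read d)=87 at depth 0
Step 9: declare d=(read b)=85 at depth 0
Step 10: enter scope (depth=1)
Step 11: declare a=(read e)=34 at depth 1
Step 12: declare f=1 at depth 1
Step 13: declare a=(read e)=34 at depth 1
Step 14: declare b=(read d)=85 at depth 1
Visible at query point: a=34 b=85 d=85 e=34 f=1

Answer: 1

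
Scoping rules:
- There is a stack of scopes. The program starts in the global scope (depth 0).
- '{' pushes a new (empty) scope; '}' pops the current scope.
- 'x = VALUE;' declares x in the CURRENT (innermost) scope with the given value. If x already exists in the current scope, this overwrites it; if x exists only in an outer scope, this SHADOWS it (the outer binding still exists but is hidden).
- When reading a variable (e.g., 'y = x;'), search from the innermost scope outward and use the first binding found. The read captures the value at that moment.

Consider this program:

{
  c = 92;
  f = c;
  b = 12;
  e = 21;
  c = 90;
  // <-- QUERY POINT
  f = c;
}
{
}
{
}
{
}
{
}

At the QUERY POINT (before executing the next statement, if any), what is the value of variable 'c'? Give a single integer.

Step 1: enter scope (depth=1)
Step 2: declare c=92 at depth 1
Step 3: declare f=(read c)=92 at depth 1
Step 4: declare b=12 at depth 1
Step 5: declare e=21 at depth 1
Step 6: declare c=90 at depth 1
Visible at query point: b=12 c=90 e=21 f=92

Answer: 90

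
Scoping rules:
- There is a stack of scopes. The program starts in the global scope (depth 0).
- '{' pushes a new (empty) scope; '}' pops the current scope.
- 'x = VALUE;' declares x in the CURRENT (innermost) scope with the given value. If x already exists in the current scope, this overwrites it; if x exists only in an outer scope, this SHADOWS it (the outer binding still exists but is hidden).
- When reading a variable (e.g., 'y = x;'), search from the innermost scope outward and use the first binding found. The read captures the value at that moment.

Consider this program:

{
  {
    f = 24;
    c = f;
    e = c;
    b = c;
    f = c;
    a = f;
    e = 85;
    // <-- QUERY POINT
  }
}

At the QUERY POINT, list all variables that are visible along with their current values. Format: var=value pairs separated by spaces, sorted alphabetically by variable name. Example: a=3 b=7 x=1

Step 1: enter scope (depth=1)
Step 2: enter scope (depth=2)
Step 3: declare f=24 at depth 2
Step 4: declare c=(read f)=24 at depth 2
Step 5: declare e=(read c)=24 at depth 2
Step 6: declare b=(read c)=24 at depth 2
Step 7: declare f=(read c)=24 at depth 2
Step 8: declare a=(read f)=24 at depth 2
Step 9: declare e=85 at depth 2
Visible at query point: a=24 b=24 c=24 e=85 f=24

Answer: a=24 b=24 c=24 e=85 f=24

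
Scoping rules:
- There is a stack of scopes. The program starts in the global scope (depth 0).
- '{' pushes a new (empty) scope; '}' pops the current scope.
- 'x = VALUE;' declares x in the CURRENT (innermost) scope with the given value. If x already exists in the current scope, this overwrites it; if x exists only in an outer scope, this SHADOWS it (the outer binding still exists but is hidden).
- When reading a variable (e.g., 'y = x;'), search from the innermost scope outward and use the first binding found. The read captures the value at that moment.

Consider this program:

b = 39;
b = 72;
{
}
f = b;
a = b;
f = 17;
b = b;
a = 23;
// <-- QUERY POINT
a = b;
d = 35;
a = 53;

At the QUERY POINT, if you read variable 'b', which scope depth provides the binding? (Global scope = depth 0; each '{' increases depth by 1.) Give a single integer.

Step 1: declare b=39 at depth 0
Step 2: declare b=72 at depth 0
Step 3: enter scope (depth=1)
Step 4: exit scope (depth=0)
Step 5: declare f=(read b)=72 at depth 0
Step 6: declare a=(read b)=72 at depth 0
Step 7: declare f=17 at depth 0
Step 8: declare b=(read b)=72 at depth 0
Step 9: declare a=23 at depth 0
Visible at query point: a=23 b=72 f=17

Answer: 0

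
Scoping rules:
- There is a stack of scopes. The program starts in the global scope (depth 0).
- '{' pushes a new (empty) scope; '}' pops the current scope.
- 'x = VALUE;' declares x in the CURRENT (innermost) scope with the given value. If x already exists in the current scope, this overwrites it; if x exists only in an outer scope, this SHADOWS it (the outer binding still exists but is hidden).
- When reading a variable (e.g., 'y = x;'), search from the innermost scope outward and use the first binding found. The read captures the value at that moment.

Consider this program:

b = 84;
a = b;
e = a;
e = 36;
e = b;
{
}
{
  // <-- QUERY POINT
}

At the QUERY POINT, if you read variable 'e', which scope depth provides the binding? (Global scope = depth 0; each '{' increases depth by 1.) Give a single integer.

Step 1: declare b=84 at depth 0
Step 2: declare a=(read b)=84 at depth 0
Step 3: declare e=(read a)=84 at depth 0
Step 4: declare e=36 at depth 0
Step 5: declare e=(read b)=84 at depth 0
Step 6: enter scope (depth=1)
Step 7: exit scope (depth=0)
Step 8: enter scope (depth=1)
Visible at query point: a=84 b=84 e=84

Answer: 0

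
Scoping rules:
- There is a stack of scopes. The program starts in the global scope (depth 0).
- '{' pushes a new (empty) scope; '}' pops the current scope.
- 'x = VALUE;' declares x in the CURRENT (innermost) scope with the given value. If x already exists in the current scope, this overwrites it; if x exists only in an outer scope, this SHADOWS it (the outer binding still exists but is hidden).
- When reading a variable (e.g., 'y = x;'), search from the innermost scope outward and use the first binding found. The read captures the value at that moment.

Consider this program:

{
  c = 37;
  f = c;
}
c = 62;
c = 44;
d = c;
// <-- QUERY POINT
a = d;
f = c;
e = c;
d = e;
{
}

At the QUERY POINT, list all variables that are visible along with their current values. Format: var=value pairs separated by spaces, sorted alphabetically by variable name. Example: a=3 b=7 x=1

Step 1: enter scope (depth=1)
Step 2: declare c=37 at depth 1
Step 3: declare f=(read c)=37 at depth 1
Step 4: exit scope (depth=0)
Step 5: declare c=62 at depth 0
Step 6: declare c=44 at depth 0
Step 7: declare d=(read c)=44 at depth 0
Visible at query point: c=44 d=44

Answer: c=44 d=44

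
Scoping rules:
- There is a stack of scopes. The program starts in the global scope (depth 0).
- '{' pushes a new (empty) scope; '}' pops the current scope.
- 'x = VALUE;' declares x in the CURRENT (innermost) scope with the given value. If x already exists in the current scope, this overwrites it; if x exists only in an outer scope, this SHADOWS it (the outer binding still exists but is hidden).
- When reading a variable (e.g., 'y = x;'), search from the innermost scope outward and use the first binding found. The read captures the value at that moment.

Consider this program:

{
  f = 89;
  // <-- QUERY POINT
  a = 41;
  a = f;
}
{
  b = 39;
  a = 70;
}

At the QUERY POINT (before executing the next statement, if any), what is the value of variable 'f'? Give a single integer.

Answer: 89

Derivation:
Step 1: enter scope (depth=1)
Step 2: declare f=89 at depth 1
Visible at query point: f=89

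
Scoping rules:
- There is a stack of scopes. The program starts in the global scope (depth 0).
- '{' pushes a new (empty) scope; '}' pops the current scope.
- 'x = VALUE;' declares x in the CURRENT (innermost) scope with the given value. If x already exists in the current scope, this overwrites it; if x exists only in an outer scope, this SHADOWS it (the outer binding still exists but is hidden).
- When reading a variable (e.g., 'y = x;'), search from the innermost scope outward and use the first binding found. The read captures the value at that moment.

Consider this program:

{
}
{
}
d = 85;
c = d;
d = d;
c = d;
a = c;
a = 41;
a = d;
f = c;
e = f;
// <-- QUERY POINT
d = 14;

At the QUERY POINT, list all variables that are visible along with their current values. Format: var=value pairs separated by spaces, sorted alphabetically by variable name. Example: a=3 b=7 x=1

Step 1: enter scope (depth=1)
Step 2: exit scope (depth=0)
Step 3: enter scope (depth=1)
Step 4: exit scope (depth=0)
Step 5: declare d=85 at depth 0
Step 6: declare c=(read d)=85 at depth 0
Step 7: declare d=(read d)=85 at depth 0
Step 8: declare c=(read d)=85 at depth 0
Step 9: declare a=(read c)=85 at depth 0
Step 10: declare a=41 at depth 0
Step 11: declare a=(read d)=85 at depth 0
Step 12: declare f=(read c)=85 at depth 0
Step 13: declare e=(read f)=85 at depth 0
Visible at query point: a=85 c=85 d=85 e=85 f=85

Answer: a=85 c=85 d=85 e=85 f=85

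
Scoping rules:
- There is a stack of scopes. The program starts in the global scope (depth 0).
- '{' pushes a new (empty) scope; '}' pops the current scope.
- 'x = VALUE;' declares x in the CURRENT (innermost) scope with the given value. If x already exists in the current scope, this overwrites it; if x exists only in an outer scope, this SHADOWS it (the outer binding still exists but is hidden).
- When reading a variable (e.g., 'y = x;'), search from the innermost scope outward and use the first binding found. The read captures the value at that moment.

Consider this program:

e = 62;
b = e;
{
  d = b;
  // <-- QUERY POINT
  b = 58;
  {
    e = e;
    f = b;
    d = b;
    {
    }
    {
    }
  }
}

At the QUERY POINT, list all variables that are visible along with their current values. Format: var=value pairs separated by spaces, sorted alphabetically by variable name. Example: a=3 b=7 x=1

Step 1: declare e=62 at depth 0
Step 2: declare b=(read e)=62 at depth 0
Step 3: enter scope (depth=1)
Step 4: declare d=(read b)=62 at depth 1
Visible at query point: b=62 d=62 e=62

Answer: b=62 d=62 e=62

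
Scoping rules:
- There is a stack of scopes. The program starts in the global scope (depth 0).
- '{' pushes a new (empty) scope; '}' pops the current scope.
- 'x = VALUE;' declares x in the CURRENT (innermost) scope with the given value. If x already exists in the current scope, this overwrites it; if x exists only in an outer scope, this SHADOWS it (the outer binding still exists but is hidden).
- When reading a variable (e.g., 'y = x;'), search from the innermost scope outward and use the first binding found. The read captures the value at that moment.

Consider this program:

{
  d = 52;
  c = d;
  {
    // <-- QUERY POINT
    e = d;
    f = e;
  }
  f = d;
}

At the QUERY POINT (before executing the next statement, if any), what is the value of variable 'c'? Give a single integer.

Step 1: enter scope (depth=1)
Step 2: declare d=52 at depth 1
Step 3: declare c=(read d)=52 at depth 1
Step 4: enter scope (depth=2)
Visible at query point: c=52 d=52

Answer: 52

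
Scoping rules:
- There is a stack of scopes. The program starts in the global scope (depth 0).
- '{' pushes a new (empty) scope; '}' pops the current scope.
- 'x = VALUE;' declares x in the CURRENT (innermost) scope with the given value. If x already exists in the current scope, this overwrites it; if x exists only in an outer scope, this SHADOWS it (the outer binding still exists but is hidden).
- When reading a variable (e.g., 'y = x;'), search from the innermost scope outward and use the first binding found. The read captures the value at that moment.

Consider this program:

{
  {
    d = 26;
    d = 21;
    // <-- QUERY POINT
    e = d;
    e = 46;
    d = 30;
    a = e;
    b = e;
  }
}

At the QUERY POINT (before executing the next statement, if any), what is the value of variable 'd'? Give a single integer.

Step 1: enter scope (depth=1)
Step 2: enter scope (depth=2)
Step 3: declare d=26 at depth 2
Step 4: declare d=21 at depth 2
Visible at query point: d=21

Answer: 21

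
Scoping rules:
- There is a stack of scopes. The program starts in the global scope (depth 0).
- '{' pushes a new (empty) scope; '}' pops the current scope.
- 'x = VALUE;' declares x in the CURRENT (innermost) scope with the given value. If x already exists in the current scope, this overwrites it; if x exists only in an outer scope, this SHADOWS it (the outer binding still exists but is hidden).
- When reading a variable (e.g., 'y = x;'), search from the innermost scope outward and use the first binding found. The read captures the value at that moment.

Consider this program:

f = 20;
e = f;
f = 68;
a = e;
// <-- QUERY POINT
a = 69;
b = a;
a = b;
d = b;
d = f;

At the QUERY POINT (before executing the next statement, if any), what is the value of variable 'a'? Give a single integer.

Answer: 20

Derivation:
Step 1: declare f=20 at depth 0
Step 2: declare e=(read f)=20 at depth 0
Step 3: declare f=68 at depth 0
Step 4: declare a=(read e)=20 at depth 0
Visible at query point: a=20 e=20 f=68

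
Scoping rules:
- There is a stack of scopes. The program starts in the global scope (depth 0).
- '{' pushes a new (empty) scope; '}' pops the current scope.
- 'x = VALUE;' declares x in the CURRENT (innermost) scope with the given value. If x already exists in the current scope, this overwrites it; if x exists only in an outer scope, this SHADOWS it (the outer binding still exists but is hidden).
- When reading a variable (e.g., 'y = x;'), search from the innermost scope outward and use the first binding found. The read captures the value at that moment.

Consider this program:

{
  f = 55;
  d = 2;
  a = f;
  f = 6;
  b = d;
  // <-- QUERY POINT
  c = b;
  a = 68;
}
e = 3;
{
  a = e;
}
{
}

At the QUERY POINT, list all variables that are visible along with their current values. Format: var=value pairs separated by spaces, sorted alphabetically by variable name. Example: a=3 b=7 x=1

Answer: a=55 b=2 d=2 f=6

Derivation:
Step 1: enter scope (depth=1)
Step 2: declare f=55 at depth 1
Step 3: declare d=2 at depth 1
Step 4: declare a=(read f)=55 at depth 1
Step 5: declare f=6 at depth 1
Step 6: declare b=(read d)=2 at depth 1
Visible at query point: a=55 b=2 d=2 f=6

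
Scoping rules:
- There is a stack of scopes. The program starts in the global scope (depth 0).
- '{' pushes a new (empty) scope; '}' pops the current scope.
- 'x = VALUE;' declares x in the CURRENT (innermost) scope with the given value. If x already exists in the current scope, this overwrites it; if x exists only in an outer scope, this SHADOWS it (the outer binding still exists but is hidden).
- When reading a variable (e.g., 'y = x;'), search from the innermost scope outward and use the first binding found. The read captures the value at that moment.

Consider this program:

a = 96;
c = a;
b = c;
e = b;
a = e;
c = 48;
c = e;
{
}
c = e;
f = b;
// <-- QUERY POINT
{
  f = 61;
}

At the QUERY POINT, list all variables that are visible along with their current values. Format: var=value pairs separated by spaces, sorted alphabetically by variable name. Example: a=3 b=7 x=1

Answer: a=96 b=96 c=96 e=96 f=96

Derivation:
Step 1: declare a=96 at depth 0
Step 2: declare c=(read a)=96 at depth 0
Step 3: declare b=(read c)=96 at depth 0
Step 4: declare e=(read b)=96 at depth 0
Step 5: declare a=(read e)=96 at depth 0
Step 6: declare c=48 at depth 0
Step 7: declare c=(read e)=96 at depth 0
Step 8: enter scope (depth=1)
Step 9: exit scope (depth=0)
Step 10: declare c=(read e)=96 at depth 0
Step 11: declare f=(read b)=96 at depth 0
Visible at query point: a=96 b=96 c=96 e=96 f=96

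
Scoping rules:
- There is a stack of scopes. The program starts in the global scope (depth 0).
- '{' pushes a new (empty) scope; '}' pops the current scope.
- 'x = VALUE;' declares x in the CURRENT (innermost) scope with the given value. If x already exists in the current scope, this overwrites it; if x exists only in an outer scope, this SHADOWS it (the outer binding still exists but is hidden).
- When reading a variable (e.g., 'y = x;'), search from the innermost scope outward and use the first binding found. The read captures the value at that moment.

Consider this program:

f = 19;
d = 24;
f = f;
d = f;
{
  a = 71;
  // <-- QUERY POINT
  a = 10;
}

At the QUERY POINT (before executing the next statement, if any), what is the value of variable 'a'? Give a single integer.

Answer: 71

Derivation:
Step 1: declare f=19 at depth 0
Step 2: declare d=24 at depth 0
Step 3: declare f=(read f)=19 at depth 0
Step 4: declare d=(read f)=19 at depth 0
Step 5: enter scope (depth=1)
Step 6: declare a=71 at depth 1
Visible at query point: a=71 d=19 f=19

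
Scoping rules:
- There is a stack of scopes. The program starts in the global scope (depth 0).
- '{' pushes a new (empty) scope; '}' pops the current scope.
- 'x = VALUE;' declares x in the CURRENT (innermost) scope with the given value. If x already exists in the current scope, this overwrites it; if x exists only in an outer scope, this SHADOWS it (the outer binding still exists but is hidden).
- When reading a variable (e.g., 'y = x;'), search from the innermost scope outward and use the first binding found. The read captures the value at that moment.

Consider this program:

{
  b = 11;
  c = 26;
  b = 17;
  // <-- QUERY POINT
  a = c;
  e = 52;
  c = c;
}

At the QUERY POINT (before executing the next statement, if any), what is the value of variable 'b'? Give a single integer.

Answer: 17

Derivation:
Step 1: enter scope (depth=1)
Step 2: declare b=11 at depth 1
Step 3: declare c=26 at depth 1
Step 4: declare b=17 at depth 1
Visible at query point: b=17 c=26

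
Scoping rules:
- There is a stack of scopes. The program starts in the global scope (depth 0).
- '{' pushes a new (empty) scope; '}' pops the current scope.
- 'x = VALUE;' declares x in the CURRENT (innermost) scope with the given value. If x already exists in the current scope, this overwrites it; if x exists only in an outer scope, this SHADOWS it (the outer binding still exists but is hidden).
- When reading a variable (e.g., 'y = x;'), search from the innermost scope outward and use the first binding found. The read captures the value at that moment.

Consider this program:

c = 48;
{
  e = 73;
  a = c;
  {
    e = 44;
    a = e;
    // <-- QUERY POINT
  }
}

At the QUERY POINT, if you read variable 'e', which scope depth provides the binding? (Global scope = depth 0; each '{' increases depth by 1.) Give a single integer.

Answer: 2

Derivation:
Step 1: declare c=48 at depth 0
Step 2: enter scope (depth=1)
Step 3: declare e=73 at depth 1
Step 4: declare a=(read c)=48 at depth 1
Step 5: enter scope (depth=2)
Step 6: declare e=44 at depth 2
Step 7: declare a=(read e)=44 at depth 2
Visible at query point: a=44 c=48 e=44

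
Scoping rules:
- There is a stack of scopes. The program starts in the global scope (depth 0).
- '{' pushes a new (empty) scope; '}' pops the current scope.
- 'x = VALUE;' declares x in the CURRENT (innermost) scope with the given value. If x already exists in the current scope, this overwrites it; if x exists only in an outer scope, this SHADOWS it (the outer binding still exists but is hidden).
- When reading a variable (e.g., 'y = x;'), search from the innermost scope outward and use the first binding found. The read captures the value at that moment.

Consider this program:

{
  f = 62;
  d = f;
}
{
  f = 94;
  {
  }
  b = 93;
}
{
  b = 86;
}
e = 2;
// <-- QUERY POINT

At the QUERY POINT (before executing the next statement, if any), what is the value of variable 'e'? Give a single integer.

Answer: 2

Derivation:
Step 1: enter scope (depth=1)
Step 2: declare f=62 at depth 1
Step 3: declare d=(read f)=62 at depth 1
Step 4: exit scope (depth=0)
Step 5: enter scope (depth=1)
Step 6: declare f=94 at depth 1
Step 7: enter scope (depth=2)
Step 8: exit scope (depth=1)
Step 9: declare b=93 at depth 1
Step 10: exit scope (depth=0)
Step 11: enter scope (depth=1)
Step 12: declare b=86 at depth 1
Step 13: exit scope (depth=0)
Step 14: declare e=2 at depth 0
Visible at query point: e=2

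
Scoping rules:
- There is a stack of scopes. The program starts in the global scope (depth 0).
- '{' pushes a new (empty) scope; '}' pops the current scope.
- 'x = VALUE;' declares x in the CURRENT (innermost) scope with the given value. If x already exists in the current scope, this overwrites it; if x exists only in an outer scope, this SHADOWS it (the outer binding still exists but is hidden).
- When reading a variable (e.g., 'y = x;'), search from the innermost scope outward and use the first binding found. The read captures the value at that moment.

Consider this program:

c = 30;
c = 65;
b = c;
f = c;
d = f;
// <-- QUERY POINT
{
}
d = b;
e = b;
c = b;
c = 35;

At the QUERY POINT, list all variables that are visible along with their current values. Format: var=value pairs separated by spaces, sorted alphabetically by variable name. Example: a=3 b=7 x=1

Step 1: declare c=30 at depth 0
Step 2: declare c=65 at depth 0
Step 3: declare b=(read c)=65 at depth 0
Step 4: declare f=(read c)=65 at depth 0
Step 5: declare d=(read f)=65 at depth 0
Visible at query point: b=65 c=65 d=65 f=65

Answer: b=65 c=65 d=65 f=65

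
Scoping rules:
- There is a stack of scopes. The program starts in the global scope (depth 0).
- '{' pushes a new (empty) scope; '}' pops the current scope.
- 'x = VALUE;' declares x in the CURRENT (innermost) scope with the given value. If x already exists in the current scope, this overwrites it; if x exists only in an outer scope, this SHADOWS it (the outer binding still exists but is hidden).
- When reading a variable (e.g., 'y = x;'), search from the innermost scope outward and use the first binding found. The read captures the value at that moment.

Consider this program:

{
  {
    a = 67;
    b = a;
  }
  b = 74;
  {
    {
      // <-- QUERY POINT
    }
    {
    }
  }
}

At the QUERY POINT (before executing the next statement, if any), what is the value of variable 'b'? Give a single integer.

Step 1: enter scope (depth=1)
Step 2: enter scope (depth=2)
Step 3: declare a=67 at depth 2
Step 4: declare b=(read a)=67 at depth 2
Step 5: exit scope (depth=1)
Step 6: declare b=74 at depth 1
Step 7: enter scope (depth=2)
Step 8: enter scope (depth=3)
Visible at query point: b=74

Answer: 74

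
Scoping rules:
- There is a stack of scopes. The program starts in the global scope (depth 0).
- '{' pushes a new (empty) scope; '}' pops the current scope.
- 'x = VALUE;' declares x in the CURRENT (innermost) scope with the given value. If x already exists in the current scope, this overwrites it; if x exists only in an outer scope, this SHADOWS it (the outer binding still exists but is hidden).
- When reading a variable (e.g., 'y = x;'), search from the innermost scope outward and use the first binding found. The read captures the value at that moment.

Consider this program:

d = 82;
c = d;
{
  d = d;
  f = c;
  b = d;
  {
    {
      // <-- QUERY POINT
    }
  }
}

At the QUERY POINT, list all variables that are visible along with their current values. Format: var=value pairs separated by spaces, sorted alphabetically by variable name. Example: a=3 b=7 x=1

Step 1: declare d=82 at depth 0
Step 2: declare c=(read d)=82 at depth 0
Step 3: enter scope (depth=1)
Step 4: declare d=(read d)=82 at depth 1
Step 5: declare f=(read c)=82 at depth 1
Step 6: declare b=(read d)=82 at depth 1
Step 7: enter scope (depth=2)
Step 8: enter scope (depth=3)
Visible at query point: b=82 c=82 d=82 f=82

Answer: b=82 c=82 d=82 f=82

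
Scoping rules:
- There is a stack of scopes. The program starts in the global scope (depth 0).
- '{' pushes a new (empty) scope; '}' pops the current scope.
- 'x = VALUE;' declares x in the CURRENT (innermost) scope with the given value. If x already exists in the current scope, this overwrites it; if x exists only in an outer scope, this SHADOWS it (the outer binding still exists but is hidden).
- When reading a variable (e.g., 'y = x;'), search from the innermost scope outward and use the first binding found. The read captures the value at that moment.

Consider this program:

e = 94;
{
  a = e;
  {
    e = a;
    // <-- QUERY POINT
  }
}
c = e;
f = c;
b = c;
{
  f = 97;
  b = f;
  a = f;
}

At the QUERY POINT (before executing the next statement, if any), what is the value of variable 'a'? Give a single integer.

Step 1: declare e=94 at depth 0
Step 2: enter scope (depth=1)
Step 3: declare a=(read e)=94 at depth 1
Step 4: enter scope (depth=2)
Step 5: declare e=(read a)=94 at depth 2
Visible at query point: a=94 e=94

Answer: 94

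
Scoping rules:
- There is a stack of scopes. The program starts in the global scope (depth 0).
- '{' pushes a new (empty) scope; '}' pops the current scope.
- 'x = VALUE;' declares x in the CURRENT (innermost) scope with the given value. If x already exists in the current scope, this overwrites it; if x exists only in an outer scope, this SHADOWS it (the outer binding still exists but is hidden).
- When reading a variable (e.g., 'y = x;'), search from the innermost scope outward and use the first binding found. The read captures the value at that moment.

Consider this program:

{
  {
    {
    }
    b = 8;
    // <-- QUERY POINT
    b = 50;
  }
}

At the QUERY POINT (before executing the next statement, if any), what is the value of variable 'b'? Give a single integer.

Answer: 8

Derivation:
Step 1: enter scope (depth=1)
Step 2: enter scope (depth=2)
Step 3: enter scope (depth=3)
Step 4: exit scope (depth=2)
Step 5: declare b=8 at depth 2
Visible at query point: b=8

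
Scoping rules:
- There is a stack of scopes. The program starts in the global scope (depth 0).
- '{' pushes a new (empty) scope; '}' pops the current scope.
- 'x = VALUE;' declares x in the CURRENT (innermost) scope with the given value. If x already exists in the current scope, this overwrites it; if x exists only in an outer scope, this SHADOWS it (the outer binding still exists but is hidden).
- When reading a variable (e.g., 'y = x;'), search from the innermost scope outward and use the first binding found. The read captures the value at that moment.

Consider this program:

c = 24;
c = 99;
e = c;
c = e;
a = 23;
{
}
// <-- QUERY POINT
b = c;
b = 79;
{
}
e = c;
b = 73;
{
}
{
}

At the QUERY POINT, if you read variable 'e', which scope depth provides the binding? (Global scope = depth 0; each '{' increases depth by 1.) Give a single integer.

Step 1: declare c=24 at depth 0
Step 2: declare c=99 at depth 0
Step 3: declare e=(read c)=99 at depth 0
Step 4: declare c=(read e)=99 at depth 0
Step 5: declare a=23 at depth 0
Step 6: enter scope (depth=1)
Step 7: exit scope (depth=0)
Visible at query point: a=23 c=99 e=99

Answer: 0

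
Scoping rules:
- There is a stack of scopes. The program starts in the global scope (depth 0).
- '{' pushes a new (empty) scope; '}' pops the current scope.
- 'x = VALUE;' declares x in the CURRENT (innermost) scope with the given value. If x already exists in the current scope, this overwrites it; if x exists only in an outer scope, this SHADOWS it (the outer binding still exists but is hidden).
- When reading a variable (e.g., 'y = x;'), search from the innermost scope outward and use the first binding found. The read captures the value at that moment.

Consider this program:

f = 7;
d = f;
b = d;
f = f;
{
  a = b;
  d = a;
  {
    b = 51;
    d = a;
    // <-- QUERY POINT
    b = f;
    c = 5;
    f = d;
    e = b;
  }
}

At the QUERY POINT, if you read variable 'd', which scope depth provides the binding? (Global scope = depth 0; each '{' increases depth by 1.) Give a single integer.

Step 1: declare f=7 at depth 0
Step 2: declare d=(read f)=7 at depth 0
Step 3: declare b=(read d)=7 at depth 0
Step 4: declare f=(read f)=7 at depth 0
Step 5: enter scope (depth=1)
Step 6: declare a=(read b)=7 at depth 1
Step 7: declare d=(read a)=7 at depth 1
Step 8: enter scope (depth=2)
Step 9: declare b=51 at depth 2
Step 10: declare d=(read a)=7 at depth 2
Visible at query point: a=7 b=51 d=7 f=7

Answer: 2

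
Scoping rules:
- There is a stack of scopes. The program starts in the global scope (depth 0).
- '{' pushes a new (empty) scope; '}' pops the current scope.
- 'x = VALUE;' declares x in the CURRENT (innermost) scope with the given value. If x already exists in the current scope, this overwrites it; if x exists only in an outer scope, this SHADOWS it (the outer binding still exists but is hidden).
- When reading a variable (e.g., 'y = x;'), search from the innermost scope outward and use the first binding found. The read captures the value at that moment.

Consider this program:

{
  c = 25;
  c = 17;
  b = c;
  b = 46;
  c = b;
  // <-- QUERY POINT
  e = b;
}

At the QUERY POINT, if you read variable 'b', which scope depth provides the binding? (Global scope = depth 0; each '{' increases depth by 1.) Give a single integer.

Step 1: enter scope (depth=1)
Step 2: declare c=25 at depth 1
Step 3: declare c=17 at depth 1
Step 4: declare b=(read c)=17 at depth 1
Step 5: declare b=46 at depth 1
Step 6: declare c=(read b)=46 at depth 1
Visible at query point: b=46 c=46

Answer: 1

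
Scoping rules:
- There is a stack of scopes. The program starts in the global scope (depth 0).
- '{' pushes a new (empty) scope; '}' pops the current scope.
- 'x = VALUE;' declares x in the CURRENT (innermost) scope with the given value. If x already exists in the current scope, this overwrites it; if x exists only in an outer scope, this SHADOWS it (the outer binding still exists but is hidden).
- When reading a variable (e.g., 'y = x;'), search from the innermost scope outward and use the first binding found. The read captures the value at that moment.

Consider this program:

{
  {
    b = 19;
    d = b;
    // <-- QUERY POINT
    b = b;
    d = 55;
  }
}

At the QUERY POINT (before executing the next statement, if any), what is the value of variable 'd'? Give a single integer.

Answer: 19

Derivation:
Step 1: enter scope (depth=1)
Step 2: enter scope (depth=2)
Step 3: declare b=19 at depth 2
Step 4: declare d=(read b)=19 at depth 2
Visible at query point: b=19 d=19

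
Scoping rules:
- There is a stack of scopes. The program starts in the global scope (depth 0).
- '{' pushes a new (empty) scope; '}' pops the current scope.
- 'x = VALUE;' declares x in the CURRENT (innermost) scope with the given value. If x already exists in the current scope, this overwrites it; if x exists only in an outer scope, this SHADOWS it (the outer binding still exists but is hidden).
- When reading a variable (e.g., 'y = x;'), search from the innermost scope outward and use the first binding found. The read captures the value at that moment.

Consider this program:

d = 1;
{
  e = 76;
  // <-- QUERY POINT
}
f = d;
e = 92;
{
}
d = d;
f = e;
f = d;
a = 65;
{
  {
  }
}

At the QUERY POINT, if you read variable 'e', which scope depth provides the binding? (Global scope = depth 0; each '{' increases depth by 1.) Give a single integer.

Answer: 1

Derivation:
Step 1: declare d=1 at depth 0
Step 2: enter scope (depth=1)
Step 3: declare e=76 at depth 1
Visible at query point: d=1 e=76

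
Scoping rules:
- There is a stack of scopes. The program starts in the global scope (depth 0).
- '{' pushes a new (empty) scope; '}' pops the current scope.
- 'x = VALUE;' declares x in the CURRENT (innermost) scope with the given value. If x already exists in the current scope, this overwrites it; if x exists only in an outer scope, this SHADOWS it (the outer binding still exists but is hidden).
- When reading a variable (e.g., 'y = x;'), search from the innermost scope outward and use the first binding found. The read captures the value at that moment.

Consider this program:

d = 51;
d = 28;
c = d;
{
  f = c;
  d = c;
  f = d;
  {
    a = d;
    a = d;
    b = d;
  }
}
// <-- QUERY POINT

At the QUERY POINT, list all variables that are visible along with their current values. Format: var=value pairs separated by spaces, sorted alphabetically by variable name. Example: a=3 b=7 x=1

Answer: c=28 d=28

Derivation:
Step 1: declare d=51 at depth 0
Step 2: declare d=28 at depth 0
Step 3: declare c=(read d)=28 at depth 0
Step 4: enter scope (depth=1)
Step 5: declare f=(read c)=28 at depth 1
Step 6: declare d=(read c)=28 at depth 1
Step 7: declare f=(read d)=28 at depth 1
Step 8: enter scope (depth=2)
Step 9: declare a=(read d)=28 at depth 2
Step 10: declare a=(read d)=28 at depth 2
Step 11: declare b=(read d)=28 at depth 2
Step 12: exit scope (depth=1)
Step 13: exit scope (depth=0)
Visible at query point: c=28 d=28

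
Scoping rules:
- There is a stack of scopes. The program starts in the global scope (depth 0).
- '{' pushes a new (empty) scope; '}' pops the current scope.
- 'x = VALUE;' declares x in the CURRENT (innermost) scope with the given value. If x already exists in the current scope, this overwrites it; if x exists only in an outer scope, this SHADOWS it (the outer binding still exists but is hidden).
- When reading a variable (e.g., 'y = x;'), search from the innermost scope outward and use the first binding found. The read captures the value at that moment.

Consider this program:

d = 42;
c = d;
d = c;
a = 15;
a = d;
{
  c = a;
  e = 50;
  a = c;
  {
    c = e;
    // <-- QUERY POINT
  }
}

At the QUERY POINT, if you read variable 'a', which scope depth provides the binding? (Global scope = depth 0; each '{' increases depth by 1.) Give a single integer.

Step 1: declare d=42 at depth 0
Step 2: declare c=(read d)=42 at depth 0
Step 3: declare d=(read c)=42 at depth 0
Step 4: declare a=15 at depth 0
Step 5: declare a=(read d)=42 at depth 0
Step 6: enter scope (depth=1)
Step 7: declare c=(read a)=42 at depth 1
Step 8: declare e=50 at depth 1
Step 9: declare a=(read c)=42 at depth 1
Step 10: enter scope (depth=2)
Step 11: declare c=(read e)=50 at depth 2
Visible at query point: a=42 c=50 d=42 e=50

Answer: 1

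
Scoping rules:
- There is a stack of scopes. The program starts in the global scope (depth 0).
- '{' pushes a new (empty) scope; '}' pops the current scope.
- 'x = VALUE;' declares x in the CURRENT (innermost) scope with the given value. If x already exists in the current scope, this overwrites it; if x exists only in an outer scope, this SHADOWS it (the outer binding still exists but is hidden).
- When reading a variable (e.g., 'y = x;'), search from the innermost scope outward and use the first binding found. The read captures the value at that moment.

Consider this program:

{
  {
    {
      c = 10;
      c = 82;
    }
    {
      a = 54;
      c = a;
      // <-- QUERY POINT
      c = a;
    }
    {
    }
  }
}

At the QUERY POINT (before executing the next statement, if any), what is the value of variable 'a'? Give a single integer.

Answer: 54

Derivation:
Step 1: enter scope (depth=1)
Step 2: enter scope (depth=2)
Step 3: enter scope (depth=3)
Step 4: declare c=10 at depth 3
Step 5: declare c=82 at depth 3
Step 6: exit scope (depth=2)
Step 7: enter scope (depth=3)
Step 8: declare a=54 at depth 3
Step 9: declare c=(read a)=54 at depth 3
Visible at query point: a=54 c=54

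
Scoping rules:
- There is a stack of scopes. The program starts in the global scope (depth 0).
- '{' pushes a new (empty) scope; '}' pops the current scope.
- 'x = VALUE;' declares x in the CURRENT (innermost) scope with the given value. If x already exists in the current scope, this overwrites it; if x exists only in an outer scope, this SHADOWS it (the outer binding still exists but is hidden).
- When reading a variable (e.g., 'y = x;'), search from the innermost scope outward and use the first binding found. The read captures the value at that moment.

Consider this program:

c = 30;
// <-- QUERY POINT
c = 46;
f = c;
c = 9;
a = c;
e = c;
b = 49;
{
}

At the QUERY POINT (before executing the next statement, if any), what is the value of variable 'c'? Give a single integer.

Answer: 30

Derivation:
Step 1: declare c=30 at depth 0
Visible at query point: c=30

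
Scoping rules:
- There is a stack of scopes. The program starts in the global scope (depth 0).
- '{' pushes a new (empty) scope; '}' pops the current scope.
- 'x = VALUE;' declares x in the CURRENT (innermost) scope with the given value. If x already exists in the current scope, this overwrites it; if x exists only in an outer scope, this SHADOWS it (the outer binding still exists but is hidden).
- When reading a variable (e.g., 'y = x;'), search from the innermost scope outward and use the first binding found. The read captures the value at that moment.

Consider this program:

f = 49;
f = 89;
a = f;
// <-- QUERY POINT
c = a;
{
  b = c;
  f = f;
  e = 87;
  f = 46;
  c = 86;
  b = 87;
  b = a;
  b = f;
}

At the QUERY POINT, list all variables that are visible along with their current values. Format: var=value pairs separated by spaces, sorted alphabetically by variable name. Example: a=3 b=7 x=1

Step 1: declare f=49 at depth 0
Step 2: declare f=89 at depth 0
Step 3: declare a=(read f)=89 at depth 0
Visible at query point: a=89 f=89

Answer: a=89 f=89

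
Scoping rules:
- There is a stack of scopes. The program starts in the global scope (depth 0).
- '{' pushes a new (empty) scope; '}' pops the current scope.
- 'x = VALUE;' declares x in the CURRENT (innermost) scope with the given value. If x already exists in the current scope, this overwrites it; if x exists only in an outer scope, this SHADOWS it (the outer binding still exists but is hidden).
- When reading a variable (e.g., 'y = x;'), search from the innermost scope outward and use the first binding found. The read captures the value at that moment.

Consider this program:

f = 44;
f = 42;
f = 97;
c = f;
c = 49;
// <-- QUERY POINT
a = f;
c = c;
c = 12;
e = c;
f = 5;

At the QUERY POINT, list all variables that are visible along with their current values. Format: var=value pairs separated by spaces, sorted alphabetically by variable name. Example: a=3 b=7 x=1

Step 1: declare f=44 at depth 0
Step 2: declare f=42 at depth 0
Step 3: declare f=97 at depth 0
Step 4: declare c=(read f)=97 at depth 0
Step 5: declare c=49 at depth 0
Visible at query point: c=49 f=97

Answer: c=49 f=97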